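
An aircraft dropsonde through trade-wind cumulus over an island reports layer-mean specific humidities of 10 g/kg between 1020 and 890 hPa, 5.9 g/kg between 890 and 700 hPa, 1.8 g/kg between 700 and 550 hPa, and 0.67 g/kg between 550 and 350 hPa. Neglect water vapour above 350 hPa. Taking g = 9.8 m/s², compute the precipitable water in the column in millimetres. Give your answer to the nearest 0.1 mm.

PW ≈ 28.8 mm

Precipitable water is the column-integrated vapour mass per unit area: PW = (1/g) Σ q̄ Δp, with q in kg/kg and Δp in Pa (1 kg/m² of water = 1 mm).
Layer 1020–890 hPa: Δp = 130 hPa = 13000 Pa, q̄ = 0.01 kg/kg → 0.01 × 13000 / 9.8 = 13.27 mm
Layer 890–700 hPa: Δp = 190 hPa = 19000 Pa, q̄ = 0.0059 kg/kg → 0.0059 × 19000 / 9.8 = 11.44 mm
Layer 700–550 hPa: Δp = 150 hPa = 15000 Pa, q̄ = 0.0018 kg/kg → 0.0018 × 15000 / 9.8 = 2.76 mm
Layer 550–350 hPa: Δp = 200 hPa = 20000 Pa, q̄ = 0.00067 kg/kg → 0.00067 × 20000 / 9.8 = 1.37 mm
PW = 13.27 + 11.44 + 2.76 + 1.37 = 28.84 ≈ 28.8 mm.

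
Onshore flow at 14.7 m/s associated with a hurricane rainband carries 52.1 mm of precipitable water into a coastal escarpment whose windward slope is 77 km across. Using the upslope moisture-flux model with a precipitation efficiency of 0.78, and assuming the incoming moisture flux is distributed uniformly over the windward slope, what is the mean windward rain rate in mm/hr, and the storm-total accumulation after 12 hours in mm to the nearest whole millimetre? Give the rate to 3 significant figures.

R ≈ 27.9 mm/hr; total ≈ 335 mm

Incoming column moisture flux per unit ridge length: F = V × PW = 14.7 × 52.1 = 765.87 mm·m/s.
Spread over the 77 km slope with efficiency ε = 0.78: R = ε·F/W = 0.78 × 765.87 / 77000 m = 7.758e-03 mm/s.
R = 7.758e-03 × 3600 = 27.9 mm/hr.
Over 12 h: total = 27.9 × 12 = 334.8 ≈ 335 mm.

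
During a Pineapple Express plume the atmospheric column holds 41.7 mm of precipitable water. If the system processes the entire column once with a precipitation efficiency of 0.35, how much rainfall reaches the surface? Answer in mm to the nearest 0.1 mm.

Rainfall = ε × PW = 0.35 × 41.7 = 14.6 mm.

rainfall ≈ 14.6 mm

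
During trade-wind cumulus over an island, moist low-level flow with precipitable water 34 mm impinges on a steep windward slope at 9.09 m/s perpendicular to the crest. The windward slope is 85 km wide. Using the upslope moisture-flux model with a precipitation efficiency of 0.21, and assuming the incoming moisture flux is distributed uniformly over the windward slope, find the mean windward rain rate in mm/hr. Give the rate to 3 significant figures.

Incoming column moisture flux per unit ridge length: F = V × PW = 9.09 × 34 = 309.06 mm·m/s.
Spread over the 85 km slope with efficiency ε = 0.21: R = ε·F/W = 0.21 × 309.06 / 85000 m = 7.636e-04 mm/s.
R = 7.636e-04 × 3600 = 2.75 mm/hr.

R ≈ 2.75 mm/hr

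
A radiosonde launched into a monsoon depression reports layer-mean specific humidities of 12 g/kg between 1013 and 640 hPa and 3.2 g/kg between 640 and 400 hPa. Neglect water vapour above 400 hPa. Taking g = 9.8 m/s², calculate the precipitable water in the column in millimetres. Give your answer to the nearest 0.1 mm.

PW ≈ 53.5 mm

Precipitable water is the column-integrated vapour mass per unit area: PW = (1/g) Σ q̄ Δp, with q in kg/kg and Δp in Pa (1 kg/m² of water = 1 mm).
Layer 1013–640 hPa: Δp = 373 hPa = 37300 Pa, q̄ = 0.012 kg/kg → 0.012 × 37300 / 9.8 = 45.67 mm
Layer 640–400 hPa: Δp = 240 hPa = 24000 Pa, q̄ = 0.0032 kg/kg → 0.0032 × 24000 / 9.8 = 7.84 mm
PW = 45.67 + 7.84 = 53.51 ≈ 53.5 mm.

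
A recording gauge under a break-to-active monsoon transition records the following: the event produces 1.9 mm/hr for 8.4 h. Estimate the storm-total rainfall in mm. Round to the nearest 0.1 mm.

Total = Σ Rᵢ Δtᵢ = 1.9 × 8.4
      = 15.96 = 16.0 mm.

total ≈ 16.0 mm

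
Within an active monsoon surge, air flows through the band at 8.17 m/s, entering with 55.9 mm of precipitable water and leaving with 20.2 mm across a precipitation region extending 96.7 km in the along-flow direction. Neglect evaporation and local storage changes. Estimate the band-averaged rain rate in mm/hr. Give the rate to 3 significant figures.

R ≈ 10.9 mm/hr

Column moisture flux per unit crosswind length is F = V × PW.
Inflow: F_in = 8.17 × 55.9 = 456.703 mm·m/s
Outflow: F_out = 8.17 × 20.2 = 165.034 mm·m/s
Steady-state rate R = (F_in − F_out)/L = (456.703 − 165.034) / 96700 m = 3.016e-03 mm/s.
R = 3.016e-03 × 3600 = 10.9 mm/hr.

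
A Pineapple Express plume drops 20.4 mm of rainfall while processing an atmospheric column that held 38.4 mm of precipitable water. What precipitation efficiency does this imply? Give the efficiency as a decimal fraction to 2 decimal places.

ε = rainfall / PW = 20.4 / 38.4 = 0.53.

ε ≈ 0.53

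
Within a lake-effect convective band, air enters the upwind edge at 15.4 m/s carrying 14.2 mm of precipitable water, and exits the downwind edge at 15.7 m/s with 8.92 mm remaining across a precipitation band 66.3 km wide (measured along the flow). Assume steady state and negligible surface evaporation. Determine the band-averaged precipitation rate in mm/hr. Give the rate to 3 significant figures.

Column moisture flux per unit crosswind length is F = V × PW.
Inflow: F_in = 15.4 × 14.2 = 218.68 mm·m/s
Outflow: F_out = 15.7 × 8.92 = 140.044 mm·m/s
Steady-state rate R = (F_in − F_out)/L = (218.68 − 140.044) / 66300 m = 1.186e-03 mm/s.
R = 1.186e-03 × 3600 = 4.27 mm/hr.

R ≈ 4.27 mm/hr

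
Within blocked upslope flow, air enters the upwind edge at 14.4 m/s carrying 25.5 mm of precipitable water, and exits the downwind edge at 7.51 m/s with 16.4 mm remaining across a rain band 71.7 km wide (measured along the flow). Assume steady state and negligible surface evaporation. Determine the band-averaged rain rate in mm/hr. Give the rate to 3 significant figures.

Column moisture flux per unit crosswind length is F = V × PW.
Inflow: F_in = 14.4 × 25.5 = 367.2 mm·m/s
Outflow: F_out = 7.51 × 16.4 = 123.164 mm·m/s
Steady-state rate R = (F_in − F_out)/L = (367.2 − 123.164) / 71700 m = 3.404e-03 mm/s.
R = 3.404e-03 × 3600 = 12.3 mm/hr.

R ≈ 12.3 mm/hr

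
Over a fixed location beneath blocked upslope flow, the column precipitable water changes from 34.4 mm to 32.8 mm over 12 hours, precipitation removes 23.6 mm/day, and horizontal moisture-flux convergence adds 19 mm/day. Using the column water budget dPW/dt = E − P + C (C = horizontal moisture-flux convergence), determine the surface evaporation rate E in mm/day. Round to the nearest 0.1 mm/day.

dPW/dt = (32.8 − 34.4) mm / (12/24 day) = -3.200 mm/day.
E = dPW/dt + P − C = (-3.200) + 23.6 − (19) = 1.4 mm/day.

E ≈ 1.4 mm/day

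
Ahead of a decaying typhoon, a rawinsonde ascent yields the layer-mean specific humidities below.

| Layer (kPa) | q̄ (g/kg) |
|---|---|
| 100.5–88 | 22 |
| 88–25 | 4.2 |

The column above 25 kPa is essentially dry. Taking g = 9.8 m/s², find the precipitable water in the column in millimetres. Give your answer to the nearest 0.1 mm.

PW ≈ 55.1 mm

Precipitable water is the column-integrated vapour mass per unit area: PW = (1/g) Σ q̄ Δp, with q in kg/kg and Δp in Pa (1 kg/m² of water = 1 mm).
Layer 100.5–88 kPa: Δp = 125 hPa = 12500 Pa, q̄ = 0.022 kg/kg → 0.022 × 12500 / 9.8 = 28.06 mm
Layer 88–25 kPa: Δp = 630 hPa = 63000 Pa, q̄ = 0.0042 kg/kg → 0.0042 × 63000 / 9.8 = 27.00 mm
PW = 28.06 + 27.00 = 55.06 ≈ 55.1 mm.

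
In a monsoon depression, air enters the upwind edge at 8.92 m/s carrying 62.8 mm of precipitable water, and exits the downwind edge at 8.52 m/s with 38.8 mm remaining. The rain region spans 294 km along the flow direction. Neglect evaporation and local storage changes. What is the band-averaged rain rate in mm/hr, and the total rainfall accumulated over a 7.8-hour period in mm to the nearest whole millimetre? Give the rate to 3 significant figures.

R ≈ 2.81 mm/hr; total ≈ 22 mm

Column moisture flux per unit crosswind length is F = V × PW.
Inflow: F_in = 8.92 × 62.8 = 560.176 mm·m/s
Outflow: F_out = 8.52 × 38.8 = 330.576 mm·m/s
Steady-state rate R = (F_in − F_out)/L = (560.176 − 330.576) / 294000 m = 7.810e-04 mm/s.
R = 7.810e-04 × 3600 = 2.81 mm/hr.
Over 7.8 h: total = 2.81 × 7.8 = 21.918 ≈ 22 mm.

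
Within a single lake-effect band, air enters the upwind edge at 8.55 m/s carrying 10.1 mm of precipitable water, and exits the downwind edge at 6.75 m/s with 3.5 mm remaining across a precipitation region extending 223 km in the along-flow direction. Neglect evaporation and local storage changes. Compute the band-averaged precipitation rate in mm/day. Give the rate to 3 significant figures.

Column moisture flux per unit crosswind length is F = V × PW.
Inflow: F_in = 8.55 × 10.1 = 86.355 mm·m/s
Outflow: F_out = 6.75 × 3.5 = 23.625 mm·m/s
Steady-state rate R = (F_in − F_out)/L = (86.355 − 23.625) / 223000 m = 2.813e-04 mm/s.
R = 2.813e-04 × 3600 × 24 = 24.3 mm/day.

R ≈ 24.3 mm/day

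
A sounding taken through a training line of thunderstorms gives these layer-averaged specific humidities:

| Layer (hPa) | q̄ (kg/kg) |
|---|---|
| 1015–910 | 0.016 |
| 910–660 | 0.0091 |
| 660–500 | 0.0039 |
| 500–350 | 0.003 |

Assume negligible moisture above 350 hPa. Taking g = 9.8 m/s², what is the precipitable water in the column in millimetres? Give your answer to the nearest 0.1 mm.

Precipitable water is the column-integrated vapour mass per unit area: PW = (1/g) Σ q̄ Δp, with q in kg/kg and Δp in Pa (1 kg/m² of water = 1 mm).
Layer 1015–910 hPa: Δp = 105 hPa = 10500 Pa, q̄ = 0.016 kg/kg → 0.016 × 10500 / 9.8 = 17.14 mm
Layer 910–660 hPa: Δp = 250 hPa = 25000 Pa, q̄ = 0.0091 kg/kg → 0.0091 × 25000 / 9.8 = 23.21 mm
Layer 660–500 hPa: Δp = 160 hPa = 16000 Pa, q̄ = 0.0039 kg/kg → 0.0039 × 16000 / 9.8 = 6.37 mm
Layer 500–350 hPa: Δp = 150 hPa = 15000 Pa, q̄ = 0.003 kg/kg → 0.003 × 15000 / 9.8 = 4.59 mm
PW = 17.14 + 23.21 + 6.37 + 4.59 = 51.31 ≈ 51.3 mm.

PW ≈ 51.3 mm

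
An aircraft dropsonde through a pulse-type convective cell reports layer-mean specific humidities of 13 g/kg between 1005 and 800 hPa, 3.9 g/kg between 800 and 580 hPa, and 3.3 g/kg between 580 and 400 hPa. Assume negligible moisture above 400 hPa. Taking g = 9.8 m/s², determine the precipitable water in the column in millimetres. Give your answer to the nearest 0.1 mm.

Precipitable water is the column-integrated vapour mass per unit area: PW = (1/g) Σ q̄ Δp, with q in kg/kg and Δp in Pa (1 kg/m² of water = 1 mm).
Layer 1005–800 hPa: Δp = 205 hPa = 20500 Pa, q̄ = 0.013 kg/kg → 0.013 × 20500 / 9.8 = 27.19 mm
Layer 800–580 hPa: Δp = 220 hPa = 22000 Pa, q̄ = 0.0039 kg/kg → 0.0039 × 22000 / 9.8 = 8.76 mm
Layer 580–400 hPa: Δp = 180 hPa = 18000 Pa, q̄ = 0.0033 kg/kg → 0.0033 × 18000 / 9.8 = 6.06 mm
PW = 27.19 + 8.76 + 6.06 = 42.01 ≈ 42.0 mm.

PW ≈ 42.0 mm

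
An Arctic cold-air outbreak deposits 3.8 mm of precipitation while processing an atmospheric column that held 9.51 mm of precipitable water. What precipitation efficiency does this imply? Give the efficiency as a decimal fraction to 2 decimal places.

ε = precipitation / PW = 3.8 / 9.51 = 0.40.

ε ≈ 0.40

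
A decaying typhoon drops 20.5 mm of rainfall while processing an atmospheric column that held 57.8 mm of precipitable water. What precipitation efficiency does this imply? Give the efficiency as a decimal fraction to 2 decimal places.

ε = rainfall / PW = 20.5 / 57.8 = 0.35.

ε ≈ 0.35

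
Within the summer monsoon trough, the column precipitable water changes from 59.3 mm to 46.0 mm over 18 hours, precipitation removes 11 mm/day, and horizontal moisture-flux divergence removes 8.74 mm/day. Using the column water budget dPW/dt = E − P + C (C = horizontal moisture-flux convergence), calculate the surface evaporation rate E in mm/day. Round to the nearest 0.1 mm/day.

E ≈ 2.0 mm/day

dPW/dt = (46.0 − 59.3) mm / (18/24 day) = -17.733 mm/day.
E = dPW/dt + P − C = (-17.733) + 11 − (-8.74) = 2.0 mm/day.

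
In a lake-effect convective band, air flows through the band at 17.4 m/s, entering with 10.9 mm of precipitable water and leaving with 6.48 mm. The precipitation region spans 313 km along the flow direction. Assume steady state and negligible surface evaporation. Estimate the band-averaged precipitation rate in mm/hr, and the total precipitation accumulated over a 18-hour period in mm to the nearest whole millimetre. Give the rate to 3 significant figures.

Column moisture flux per unit crosswind length is F = V × PW.
Inflow: F_in = 17.4 × 10.9 = 189.66 mm·m/s
Outflow: F_out = 17.4 × 6.48 = 112.752 mm·m/s
Steady-state rate R = (F_in − F_out)/L = (189.66 − 112.752) / 313000 m = 2.457e-04 mm/s.
R = 2.457e-04 × 3600 = 0.885 mm/hr.
Over 18 h: total = 0.885 × 18 = 15.93 ≈ 16 mm.

R ≈ 0.885 mm/hr; total ≈ 16 mm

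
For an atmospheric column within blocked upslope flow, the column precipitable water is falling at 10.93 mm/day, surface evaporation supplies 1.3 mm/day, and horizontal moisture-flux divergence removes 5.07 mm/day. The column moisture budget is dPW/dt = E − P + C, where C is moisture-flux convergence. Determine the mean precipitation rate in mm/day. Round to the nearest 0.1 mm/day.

P ≈ 7.2 mm/day

dPW/dt = -10.93 mm/day.
P = E + C − dPW/dt = 1.3 + (-5.07) − (-10.93) = 7.2 mm/day.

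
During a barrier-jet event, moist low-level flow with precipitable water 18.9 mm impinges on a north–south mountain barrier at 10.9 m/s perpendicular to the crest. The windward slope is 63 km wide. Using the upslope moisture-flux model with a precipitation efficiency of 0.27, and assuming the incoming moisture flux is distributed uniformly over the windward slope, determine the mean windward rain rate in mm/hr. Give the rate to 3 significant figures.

R ≈ 3.18 mm/hr

Incoming column moisture flux per unit ridge length: F = V × PW = 10.9 × 18.9 = 206.01 mm·m/s.
Spread over the 63 km slope with efficiency ε = 0.27: R = ε·F/W = 0.27 × 206.01 / 63000 m = 8.829e-04 mm/s.
R = 8.829e-04 × 3600 = 3.18 mm/hr.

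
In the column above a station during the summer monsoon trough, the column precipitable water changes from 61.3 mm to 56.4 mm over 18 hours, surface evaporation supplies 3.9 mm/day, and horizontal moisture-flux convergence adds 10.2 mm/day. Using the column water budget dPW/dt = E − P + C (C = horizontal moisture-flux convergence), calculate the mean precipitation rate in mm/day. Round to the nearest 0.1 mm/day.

dPW/dt = (56.4 − 61.3) mm / (18/24 day) = -6.533 mm/day.
P = E + C − dPW/dt = 3.9 + (10.2) − (-6.533) = 20.6 mm/day.

P ≈ 20.6 mm/day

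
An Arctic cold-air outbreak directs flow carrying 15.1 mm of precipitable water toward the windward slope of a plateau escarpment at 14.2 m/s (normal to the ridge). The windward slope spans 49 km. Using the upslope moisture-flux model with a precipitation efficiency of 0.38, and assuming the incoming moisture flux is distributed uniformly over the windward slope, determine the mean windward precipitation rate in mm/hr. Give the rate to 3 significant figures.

R ≈ 5.99 mm/hr

Incoming column moisture flux per unit ridge length: F = V × PW = 14.2 × 15.1 = 214.42 mm·m/s.
Spread over the 49 km slope with efficiency ε = 0.38: R = ε·F/W = 0.38 × 214.42 / 49000 m = 1.663e-03 mm/s.
R = 1.663e-03 × 3600 = 5.99 mm/hr.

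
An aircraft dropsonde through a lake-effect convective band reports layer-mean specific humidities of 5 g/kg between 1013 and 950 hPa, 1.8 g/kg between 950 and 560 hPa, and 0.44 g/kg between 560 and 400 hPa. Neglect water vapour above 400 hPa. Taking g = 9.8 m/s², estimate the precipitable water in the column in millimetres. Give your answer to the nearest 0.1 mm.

Precipitable water is the column-integrated vapour mass per unit area: PW = (1/g) Σ q̄ Δp, with q in kg/kg and Δp in Pa (1 kg/m² of water = 1 mm).
Layer 1013–950 hPa: Δp = 63 hPa = 6300 Pa, q̄ = 0.005 kg/kg → 0.005 × 6300 / 9.8 = 3.21 mm
Layer 950–560 hPa: Δp = 390 hPa = 39000 Pa, q̄ = 0.0018 kg/kg → 0.0018 × 39000 / 9.8 = 7.16 mm
Layer 560–400 hPa: Δp = 160 hPa = 16000 Pa, q̄ = 0.00044 kg/kg → 0.00044 × 16000 / 9.8 = 0.72 mm
PW = 3.21 + 7.16 + 0.72 = 11.09 ≈ 11.1 mm.

PW ≈ 11.1 mm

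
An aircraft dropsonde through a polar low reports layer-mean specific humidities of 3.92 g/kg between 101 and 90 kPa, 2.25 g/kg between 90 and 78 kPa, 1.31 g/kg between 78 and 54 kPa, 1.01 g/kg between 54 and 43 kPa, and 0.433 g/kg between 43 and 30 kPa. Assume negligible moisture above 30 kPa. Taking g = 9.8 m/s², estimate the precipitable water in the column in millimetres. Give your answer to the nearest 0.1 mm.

PW ≈ 12.1 mm

Precipitable water is the column-integrated vapour mass per unit area: PW = (1/g) Σ q̄ Δp, with q in kg/kg and Δp in Pa (1 kg/m² of water = 1 mm).
Layer 101–90 kPa: Δp = 110 hPa = 11000 Pa, q̄ = 0.00392 kg/kg → 0.00392 × 11000 / 9.8 = 4.40 mm
Layer 90–78 kPa: Δp = 120 hPa = 12000 Pa, q̄ = 0.00225 kg/kg → 0.00225 × 12000 / 9.8 = 2.76 mm
Layer 78–54 kPa: Δp = 240 hPa = 24000 Pa, q̄ = 0.00131 kg/kg → 0.00131 × 24000 / 9.8 = 3.21 mm
Layer 54–43 kPa: Δp = 110 hPa = 11000 Pa, q̄ = 0.00101 kg/kg → 0.00101 × 11000 / 9.8 = 1.13 mm
Layer 43–30 kPa: Δp = 130 hPa = 13000 Pa, q̄ = 0.000433 kg/kg → 0.000433 × 13000 / 9.8 = 0.57 mm
PW = 4.40 + 2.76 + 3.21 + 1.13 + 0.57 = 12.07 ≈ 12.1 mm.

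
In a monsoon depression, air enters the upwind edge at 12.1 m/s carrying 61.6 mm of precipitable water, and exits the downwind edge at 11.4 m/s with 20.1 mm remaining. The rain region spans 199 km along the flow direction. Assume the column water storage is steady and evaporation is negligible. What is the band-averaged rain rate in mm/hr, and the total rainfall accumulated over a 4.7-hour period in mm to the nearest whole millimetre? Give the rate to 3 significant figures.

R ≈ 9.34 mm/hr; total ≈ 44 mm

Column moisture flux per unit crosswind length is F = V × PW.
Inflow: F_in = 12.1 × 61.6 = 745.36 mm·m/s
Outflow: F_out = 11.4 × 20.1 = 229.14 mm·m/s
Steady-state rate R = (F_in − F_out)/L = (745.36 − 229.14) / 199000 m = 2.594e-03 mm/s.
R = 2.594e-03 × 3600 = 9.34 mm/hr.
Over 4.7 h: total = 9.34 × 4.7 = 43.898 ≈ 44 mm.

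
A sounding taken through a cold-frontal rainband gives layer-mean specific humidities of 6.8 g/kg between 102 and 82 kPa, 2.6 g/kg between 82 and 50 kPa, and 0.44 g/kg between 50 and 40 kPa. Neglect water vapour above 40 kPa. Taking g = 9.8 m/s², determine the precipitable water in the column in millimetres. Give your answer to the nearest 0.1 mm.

PW ≈ 22.8 mm

Precipitable water is the column-integrated vapour mass per unit area: PW = (1/g) Σ q̄ Δp, with q in kg/kg and Δp in Pa (1 kg/m² of water = 1 mm).
Layer 102–82 kPa: Δp = 200 hPa = 20000 Pa, q̄ = 0.0068 kg/kg → 0.0068 × 20000 / 9.8 = 13.88 mm
Layer 82–50 kPa: Δp = 320 hPa = 32000 Pa, q̄ = 0.0026 kg/kg → 0.0026 × 32000 / 9.8 = 8.49 mm
Layer 50–40 kPa: Δp = 100 hPa = 10000 Pa, q̄ = 0.00044 kg/kg → 0.00044 × 10000 / 9.8 = 0.45 mm
PW = 13.88 + 8.49 + 0.45 = 22.82 ≈ 22.8 mm.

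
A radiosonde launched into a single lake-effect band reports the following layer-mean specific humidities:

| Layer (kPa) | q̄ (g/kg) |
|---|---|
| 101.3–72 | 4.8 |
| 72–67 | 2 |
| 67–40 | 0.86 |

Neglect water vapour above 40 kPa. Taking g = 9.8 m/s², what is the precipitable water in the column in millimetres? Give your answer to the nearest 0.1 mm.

PW ≈ 17.7 mm

Precipitable water is the column-integrated vapour mass per unit area: PW = (1/g) Σ q̄ Δp, with q in kg/kg and Δp in Pa (1 kg/m² of water = 1 mm).
Layer 101.3–72 kPa: Δp = 293 hPa = 29300 Pa, q̄ = 0.0048 kg/kg → 0.0048 × 29300 / 9.8 = 14.35 mm
Layer 72–67 kPa: Δp = 50 hPa = 5000 Pa, q̄ = 0.002 kg/kg → 0.002 × 5000 / 9.8 = 1.02 mm
Layer 67–40 kPa: Δp = 270 hPa = 27000 Pa, q̄ = 0.00086 kg/kg → 0.00086 × 27000 / 9.8 = 2.37 mm
PW = 14.35 + 1.02 + 2.37 = 17.74 ≈ 17.7 mm.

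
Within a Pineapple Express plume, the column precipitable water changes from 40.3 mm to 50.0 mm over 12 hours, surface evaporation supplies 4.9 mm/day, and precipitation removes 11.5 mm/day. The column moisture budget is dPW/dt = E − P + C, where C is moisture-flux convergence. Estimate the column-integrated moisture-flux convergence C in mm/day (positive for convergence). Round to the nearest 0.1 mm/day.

C ≈ 26.0 mm/day

dPW/dt = (50.0 − 40.3) mm / (12/24 day) = +19.400 mm/day.
C = dPW/dt − E + P = (+19.400) − 4.9 + 11.5 = 26.0 mm/day.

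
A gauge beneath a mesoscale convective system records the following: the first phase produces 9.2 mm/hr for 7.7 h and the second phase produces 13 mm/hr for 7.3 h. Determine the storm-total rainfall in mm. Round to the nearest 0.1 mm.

Total = Σ Rᵢ Δtᵢ = 9.2 × 7.7 + 13 × 7.3
      = 70.84 + 94.9 = 165.7 mm.

total ≈ 165.7 mm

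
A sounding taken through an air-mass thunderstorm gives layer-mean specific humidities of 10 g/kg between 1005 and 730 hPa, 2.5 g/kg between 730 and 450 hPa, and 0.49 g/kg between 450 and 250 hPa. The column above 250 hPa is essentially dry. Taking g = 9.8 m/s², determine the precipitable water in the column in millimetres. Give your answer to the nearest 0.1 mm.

Precipitable water is the column-integrated vapour mass per unit area: PW = (1/g) Σ q̄ Δp, with q in kg/kg and Δp in Pa (1 kg/m² of water = 1 mm).
Layer 1005–730 hPa: Δp = 275 hPa = 27500 Pa, q̄ = 0.01 kg/kg → 0.01 × 27500 / 9.8 = 28.06 mm
Layer 730–450 hPa: Δp = 280 hPa = 28000 Pa, q̄ = 0.0025 kg/kg → 0.0025 × 28000 / 9.8 = 7.14 mm
Layer 450–250 hPa: Δp = 200 hPa = 20000 Pa, q̄ = 0.00049 kg/kg → 0.00049 × 20000 / 9.8 = 1.00 mm
PW = 28.06 + 7.14 + 1.00 = 36.20 ≈ 36.2 mm.

PW ≈ 36.2 mm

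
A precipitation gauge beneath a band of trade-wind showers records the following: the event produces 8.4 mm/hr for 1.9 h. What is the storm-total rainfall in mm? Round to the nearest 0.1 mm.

total ≈ 16.0 mm

Total = Σ Rᵢ Δtᵢ = 8.4 × 1.9
      = 15.96 = 16.0 mm.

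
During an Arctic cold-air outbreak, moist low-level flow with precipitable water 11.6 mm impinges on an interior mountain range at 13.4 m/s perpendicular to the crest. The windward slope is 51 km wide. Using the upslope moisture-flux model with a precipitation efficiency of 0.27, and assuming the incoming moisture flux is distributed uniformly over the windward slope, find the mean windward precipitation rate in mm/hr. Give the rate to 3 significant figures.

Incoming column moisture flux per unit ridge length: F = V × PW = 13.4 × 11.6 = 155.44 mm·m/s.
Spread over the 51 km slope with efficiency ε = 0.27: R = ε·F/W = 0.27 × 155.44 / 51000 m = 8.229e-04 mm/s.
R = 8.229e-04 × 3600 = 2.96 mm/hr.

R ≈ 2.96 mm/hr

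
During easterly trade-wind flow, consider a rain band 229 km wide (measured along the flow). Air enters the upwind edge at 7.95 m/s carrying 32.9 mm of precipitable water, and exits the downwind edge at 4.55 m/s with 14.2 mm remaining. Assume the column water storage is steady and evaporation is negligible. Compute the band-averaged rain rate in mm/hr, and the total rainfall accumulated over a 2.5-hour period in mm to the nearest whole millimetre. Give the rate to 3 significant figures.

Column moisture flux per unit crosswind length is F = V × PW.
Inflow: F_in = 7.95 × 32.9 = 261.555 mm·m/s
Outflow: F_out = 4.55 × 14.2 = 64.61 mm·m/s
Steady-state rate R = (F_in − F_out)/L = (261.555 − 64.61) / 229000 m = 8.600e-04 mm/s.
R = 8.600e-04 × 3600 = 3.10 mm/hr.
Over 2.5 h: total = 3.10 × 2.5 = 7.75 ≈ 8 mm.

R ≈ 3.10 mm/hr; total ≈ 8 mm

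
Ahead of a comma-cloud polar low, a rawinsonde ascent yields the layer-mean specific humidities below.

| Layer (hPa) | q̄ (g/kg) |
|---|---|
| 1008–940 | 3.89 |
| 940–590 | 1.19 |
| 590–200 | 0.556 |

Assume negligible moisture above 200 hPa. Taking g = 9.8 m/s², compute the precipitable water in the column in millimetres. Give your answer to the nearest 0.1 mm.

Precipitable water is the column-integrated vapour mass per unit area: PW = (1/g) Σ q̄ Δp, with q in kg/kg and Δp in Pa (1 kg/m² of water = 1 mm).
Layer 1008–940 hPa: Δp = 68 hPa = 6800 Pa, q̄ = 0.00389 kg/kg → 0.00389 × 6800 / 9.8 = 2.70 mm
Layer 940–590 hPa: Δp = 350 hPa = 35000 Pa, q̄ = 0.00119 kg/kg → 0.00119 × 35000 / 9.8 = 4.25 mm
Layer 590–200 hPa: Δp = 390 hPa = 39000 Pa, q̄ = 0.000556 kg/kg → 0.000556 × 39000 / 9.8 = 2.21 mm
PW = 2.70 + 4.25 + 2.21 = 9.16 ≈ 9.2 mm.

PW ≈ 9.2 mm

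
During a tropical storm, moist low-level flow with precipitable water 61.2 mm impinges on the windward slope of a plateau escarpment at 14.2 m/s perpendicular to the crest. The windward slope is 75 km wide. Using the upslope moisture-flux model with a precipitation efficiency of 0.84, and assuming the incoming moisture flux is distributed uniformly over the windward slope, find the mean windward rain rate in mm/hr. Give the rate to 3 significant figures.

Incoming column moisture flux per unit ridge length: F = V × PW = 14.2 × 61.2 = 869.04 mm·m/s.
Spread over the 75 km slope with efficiency ε = 0.84: R = ε·F/W = 0.84 × 869.04 / 75000 m = 9.733e-03 mm/s.
R = 9.733e-03 × 3600 = 35.0 mm/hr.

R ≈ 35.0 mm/hr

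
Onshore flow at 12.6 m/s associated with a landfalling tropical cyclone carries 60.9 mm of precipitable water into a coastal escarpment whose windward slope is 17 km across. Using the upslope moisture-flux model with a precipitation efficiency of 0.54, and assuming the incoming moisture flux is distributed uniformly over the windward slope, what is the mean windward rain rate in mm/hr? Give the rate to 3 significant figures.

Incoming column moisture flux per unit ridge length: F = V × PW = 12.6 × 60.9 = 767.34 mm·m/s.
Spread over the 17 km slope with efficiency ε = 0.54: R = ε·F/W = 0.54 × 767.34 / 17000 m = 2.437e-02 mm/s.
R = 2.437e-02 × 3600 = 87.7 mm/hr.

R ≈ 87.7 mm/hr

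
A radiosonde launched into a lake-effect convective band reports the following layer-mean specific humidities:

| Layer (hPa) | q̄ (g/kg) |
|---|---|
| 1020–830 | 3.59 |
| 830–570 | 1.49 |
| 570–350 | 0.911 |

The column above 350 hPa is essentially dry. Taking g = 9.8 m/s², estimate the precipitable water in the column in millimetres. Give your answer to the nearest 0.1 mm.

Precipitable water is the column-integrated vapour mass per unit area: PW = (1/g) Σ q̄ Δp, with q in kg/kg and Δp in Pa (1 kg/m² of water = 1 mm).
Layer 1020–830 hPa: Δp = 190 hPa = 19000 Pa, q̄ = 0.00359 kg/kg → 0.00359 × 19000 / 9.8 = 6.96 mm
Layer 830–570 hPa: Δp = 260 hPa = 26000 Pa, q̄ = 0.00149 kg/kg → 0.00149 × 26000 / 9.8 = 3.95 mm
Layer 570–350 hPa: Δp = 220 hPa = 22000 Pa, q̄ = 0.000911 kg/kg → 0.000911 × 22000 / 9.8 = 2.05 mm
PW = 6.96 + 3.95 + 2.05 = 12.96 ≈ 13.0 mm.

PW ≈ 13.0 mm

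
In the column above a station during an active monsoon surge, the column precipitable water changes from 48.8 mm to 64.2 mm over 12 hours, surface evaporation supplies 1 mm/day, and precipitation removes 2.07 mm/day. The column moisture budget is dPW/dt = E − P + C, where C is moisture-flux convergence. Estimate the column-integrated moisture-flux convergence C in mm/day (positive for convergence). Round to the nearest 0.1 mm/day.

C ≈ 31.9 mm/day

dPW/dt = (64.2 − 48.8) mm / (12/24 day) = +30.800 mm/day.
C = dPW/dt − E + P = (+30.800) − 1 + 2.07 = 31.9 mm/day.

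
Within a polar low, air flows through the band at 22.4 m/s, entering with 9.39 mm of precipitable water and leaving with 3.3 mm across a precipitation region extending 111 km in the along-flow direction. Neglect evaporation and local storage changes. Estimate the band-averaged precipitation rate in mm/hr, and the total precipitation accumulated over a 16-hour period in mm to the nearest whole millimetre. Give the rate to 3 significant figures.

Column moisture flux per unit crosswind length is F = V × PW.
Inflow: F_in = 22.4 × 9.39 = 210.336 mm·m/s
Outflow: F_out = 22.4 × 3.3 = 73.92 mm·m/s
Steady-state rate R = (F_in − F_out)/L = (210.336 − 73.92) / 111000 m = 1.229e-03 mm/s.
R = 1.229e-03 × 3600 = 4.42 mm/hr.
Over 16 h: total = 4.42 × 16 = 70.72 ≈ 71 mm.

R ≈ 4.42 mm/hr; total ≈ 71 mm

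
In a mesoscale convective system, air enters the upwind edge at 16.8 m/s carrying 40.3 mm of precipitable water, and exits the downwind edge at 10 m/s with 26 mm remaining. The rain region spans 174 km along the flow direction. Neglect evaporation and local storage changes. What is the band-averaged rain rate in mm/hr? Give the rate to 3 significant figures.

R ≈ 8.63 mm/hr

Column moisture flux per unit crosswind length is F = V × PW.
Inflow: F_in = 16.8 × 40.3 = 677.04 mm·m/s
Outflow: F_out = 10 × 26 = 260 mm·m/s
Steady-state rate R = (F_in − F_out)/L = (677.04 − 260) / 174000 m = 2.397e-03 mm/s.
R = 2.397e-03 × 3600 = 8.63 mm/hr.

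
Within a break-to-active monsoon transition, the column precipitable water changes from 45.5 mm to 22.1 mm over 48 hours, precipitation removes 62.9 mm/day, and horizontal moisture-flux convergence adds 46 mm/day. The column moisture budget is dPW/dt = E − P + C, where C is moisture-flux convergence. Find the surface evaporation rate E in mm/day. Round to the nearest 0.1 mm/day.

E ≈ 5.2 mm/day

dPW/dt = (22.1 − 45.5) mm / (48/24 day) = -11.700 mm/day.
E = dPW/dt + P − C = (-11.700) + 62.9 − (46) = 5.2 mm/day.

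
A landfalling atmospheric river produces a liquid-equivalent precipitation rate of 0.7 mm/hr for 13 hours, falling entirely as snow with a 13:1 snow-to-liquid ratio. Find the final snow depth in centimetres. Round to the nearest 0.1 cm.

snow depth ≈ 11.8 cm

Liquid-equivalent depth = 0.7 × 13 = 9.1 mm.
Snow depth = 9.1 mm × 13 = 118.3 mm = 11.8 cm.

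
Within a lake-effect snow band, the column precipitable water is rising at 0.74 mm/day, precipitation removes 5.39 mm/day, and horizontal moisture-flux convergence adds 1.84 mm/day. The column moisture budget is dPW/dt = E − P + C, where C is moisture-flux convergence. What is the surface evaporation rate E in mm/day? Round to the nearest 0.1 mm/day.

E ≈ 4.3 mm/day

dPW/dt = +0.74 mm/day.
E = dPW/dt + P − C = (+0.74) + 5.39 − (1.84) = 4.3 mm/day.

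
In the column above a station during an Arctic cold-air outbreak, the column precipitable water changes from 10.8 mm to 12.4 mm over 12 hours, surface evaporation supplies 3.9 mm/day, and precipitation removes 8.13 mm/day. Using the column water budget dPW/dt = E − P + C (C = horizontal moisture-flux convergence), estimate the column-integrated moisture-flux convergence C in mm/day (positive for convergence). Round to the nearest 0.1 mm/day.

dPW/dt = (12.4 − 10.8) mm / (12/24 day) = +3.200 mm/day.
C = dPW/dt − E + P = (+3.200) − 3.9 + 8.13 = 7.4 mm/day.

C ≈ 7.4 mm/day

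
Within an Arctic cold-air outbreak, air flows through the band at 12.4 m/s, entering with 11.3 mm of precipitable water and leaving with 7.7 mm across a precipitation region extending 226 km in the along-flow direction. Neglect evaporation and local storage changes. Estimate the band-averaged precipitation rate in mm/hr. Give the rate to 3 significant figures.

R ≈ 0.711 mm/hr

Column moisture flux per unit crosswind length is F = V × PW.
Inflow: F_in = 12.4 × 11.3 = 140.12 mm·m/s
Outflow: F_out = 12.4 × 7.7 = 95.48 mm·m/s
Steady-state rate R = (F_in − F_out)/L = (140.12 − 95.48) / 226000 m = 1.975e-04 mm/s.
R = 1.975e-04 × 3600 = 0.711 mm/hr.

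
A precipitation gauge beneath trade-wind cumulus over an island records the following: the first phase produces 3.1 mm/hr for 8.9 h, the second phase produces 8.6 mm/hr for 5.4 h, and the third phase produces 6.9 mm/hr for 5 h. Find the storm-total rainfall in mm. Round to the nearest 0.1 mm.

Total = Σ Rᵢ Δtᵢ = 3.1 × 8.9 + 8.6 × 5.4 + 6.9 × 5
      = 27.59 + 46.44 + 34.5 = 108.5 mm.

total ≈ 108.5 mm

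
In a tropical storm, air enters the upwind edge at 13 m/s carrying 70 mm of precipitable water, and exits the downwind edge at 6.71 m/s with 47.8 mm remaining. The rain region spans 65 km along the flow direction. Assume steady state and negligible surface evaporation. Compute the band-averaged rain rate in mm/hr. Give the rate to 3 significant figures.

R ≈ 32.6 mm/hr

Column moisture flux per unit crosswind length is F = V × PW.
Inflow: F_in = 13 × 70 = 910 mm·m/s
Outflow: F_out = 6.71 × 47.8 = 320.738 mm·m/s
Steady-state rate R = (F_in − F_out)/L = (910 − 320.738) / 65000 m = 9.066e-03 mm/s.
R = 9.066e-03 × 3600 = 32.6 mm/hr.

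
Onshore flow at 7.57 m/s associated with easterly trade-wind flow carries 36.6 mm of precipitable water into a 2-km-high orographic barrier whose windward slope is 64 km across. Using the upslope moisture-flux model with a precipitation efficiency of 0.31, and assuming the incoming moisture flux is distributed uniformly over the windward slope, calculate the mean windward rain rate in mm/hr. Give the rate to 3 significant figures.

R ≈ 4.83 mm/hr

Incoming column moisture flux per unit ridge length: F = V × PW = 7.57 × 36.6 = 277.062 mm·m/s.
Spread over the 64 km slope with efficiency ε = 0.31: R = ε·F/W = 0.31 × 277.062 / 64000 m = 1.342e-03 mm/s.
R = 1.342e-03 × 3600 = 4.83 mm/hr.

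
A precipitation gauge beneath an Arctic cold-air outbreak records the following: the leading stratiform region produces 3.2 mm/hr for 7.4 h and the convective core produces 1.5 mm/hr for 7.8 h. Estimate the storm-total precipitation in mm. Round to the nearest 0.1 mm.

total ≈ 35.4 mm

Total = Σ Rᵢ Δtᵢ = 3.2 × 7.4 + 1.5 × 7.8
      = 23.68 + 11.7 = 35.4 mm.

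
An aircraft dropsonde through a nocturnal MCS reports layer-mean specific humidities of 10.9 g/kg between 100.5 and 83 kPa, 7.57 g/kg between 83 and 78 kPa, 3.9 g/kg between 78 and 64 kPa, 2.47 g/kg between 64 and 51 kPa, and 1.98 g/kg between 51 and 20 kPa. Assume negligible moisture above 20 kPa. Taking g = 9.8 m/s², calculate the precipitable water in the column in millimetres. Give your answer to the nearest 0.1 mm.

PW ≈ 38.4 mm

Precipitable water is the column-integrated vapour mass per unit area: PW = (1/g) Σ q̄ Δp, with q in kg/kg and Δp in Pa (1 kg/m² of water = 1 mm).
Layer 100.5–83 kPa: Δp = 175 hPa = 17500 Pa, q̄ = 0.0109 kg/kg → 0.0109 × 17500 / 9.8 = 19.46 mm
Layer 83–78 kPa: Δp = 50 hPa = 5000 Pa, q̄ = 0.00757 kg/kg → 0.00757 × 5000 / 9.8 = 3.86 mm
Layer 78–64 kPa: Δp = 140 hPa = 14000 Pa, q̄ = 0.0039 kg/kg → 0.0039 × 14000 / 9.8 = 5.57 mm
Layer 64–51 kPa: Δp = 130 hPa = 13000 Pa, q̄ = 0.00247 kg/kg → 0.00247 × 13000 / 9.8 = 3.28 mm
Layer 51–20 kPa: Δp = 310 hPa = 31000 Pa, q̄ = 0.00198 kg/kg → 0.00198 × 31000 / 9.8 = 6.26 mm
PW = 19.46 + 3.86 + 5.57 + 3.28 + 6.26 = 38.43 ≈ 38.4 mm.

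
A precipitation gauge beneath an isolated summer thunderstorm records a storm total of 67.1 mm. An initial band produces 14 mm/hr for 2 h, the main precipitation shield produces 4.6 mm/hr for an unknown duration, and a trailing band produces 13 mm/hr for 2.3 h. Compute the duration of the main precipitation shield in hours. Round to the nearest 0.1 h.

duration ≈ 2.0 h

Known phases: 14 × 2 + 13 × 2.3 = 28 + 29.9 = 57.9 mm.
Remaining depth = 67.1 − 57.9 = 9.2 mm.
Duration = 9.2 / 4.6 = 2.0 h.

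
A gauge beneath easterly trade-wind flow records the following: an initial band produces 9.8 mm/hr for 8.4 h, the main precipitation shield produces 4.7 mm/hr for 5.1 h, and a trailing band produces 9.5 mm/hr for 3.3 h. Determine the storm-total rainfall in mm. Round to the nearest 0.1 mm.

Total = Σ Rᵢ Δtᵢ = 9.8 × 8.4 + 4.7 × 5.1 + 9.5 × 3.3
      = 82.32 + 23.97 + 31.35 = 137.6 mm.

total ≈ 137.6 mm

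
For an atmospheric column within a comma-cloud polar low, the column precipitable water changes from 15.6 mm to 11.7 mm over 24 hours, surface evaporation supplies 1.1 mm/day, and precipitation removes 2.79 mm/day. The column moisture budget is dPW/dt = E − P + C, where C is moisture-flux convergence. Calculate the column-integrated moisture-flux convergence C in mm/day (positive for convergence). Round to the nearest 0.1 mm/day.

C ≈ -2.2 mm/day

dPW/dt = (11.7 − 15.6) mm / (24/24 day) = -3.900 mm/day.
C = dPW/dt − E + P = (-3.900) − 1.1 + 2.79 = -2.2 mm/day.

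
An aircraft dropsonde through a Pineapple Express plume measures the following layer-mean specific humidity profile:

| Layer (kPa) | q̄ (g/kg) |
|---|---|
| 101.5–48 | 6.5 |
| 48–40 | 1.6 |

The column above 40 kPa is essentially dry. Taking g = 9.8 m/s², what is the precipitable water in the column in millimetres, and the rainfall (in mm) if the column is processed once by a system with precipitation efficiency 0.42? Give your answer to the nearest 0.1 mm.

Precipitable water is the column-integrated vapour mass per unit area: PW = (1/g) Σ q̄ Δp, with q in kg/kg and Δp in Pa (1 kg/m² of water = 1 mm).
Layer 101.5–48 kPa: Δp = 535 hPa = 53500 Pa, q̄ = 0.0065 kg/kg → 0.0065 × 53500 / 9.8 = 35.48 mm
Layer 48–40 kPa: Δp = 80 hPa = 8000 Pa, q̄ = 0.0016 kg/kg → 0.0016 × 8000 / 9.8 = 1.31 mm
PW = 35.48 + 1.31 = 36.79 ≈ 36.8 mm.
Rainfall = ε × PW = 0.42 × 36.8 = 15.5 mm.

PW ≈ 36.8 mm; rainfall ≈ 15.5 mm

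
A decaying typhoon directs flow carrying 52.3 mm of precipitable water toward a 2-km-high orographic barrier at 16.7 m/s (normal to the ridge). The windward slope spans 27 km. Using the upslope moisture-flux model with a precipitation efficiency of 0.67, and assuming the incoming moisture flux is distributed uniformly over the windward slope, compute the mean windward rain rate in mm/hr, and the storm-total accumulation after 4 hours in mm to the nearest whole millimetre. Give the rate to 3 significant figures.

Incoming column moisture flux per unit ridge length: F = V × PW = 16.7 × 52.3 = 873.41 mm·m/s.
Spread over the 27 km slope with efficiency ε = 0.67: R = ε·F/W = 0.67 × 873.41 / 27000 m = 2.167e-02 mm/s.
R = 2.167e-02 × 3600 = 78.0 mm/hr.
Over 4 h: total = 78.0 × 4 = 312 mm.

R ≈ 78.0 mm/hr; total ≈ 312 mm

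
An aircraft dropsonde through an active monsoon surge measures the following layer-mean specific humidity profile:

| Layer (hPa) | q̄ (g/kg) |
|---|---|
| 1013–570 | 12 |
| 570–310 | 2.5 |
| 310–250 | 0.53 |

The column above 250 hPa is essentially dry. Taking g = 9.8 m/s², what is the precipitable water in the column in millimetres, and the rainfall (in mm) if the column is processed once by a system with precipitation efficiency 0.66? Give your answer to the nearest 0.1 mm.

PW ≈ 61.2 mm; rainfall ≈ 40.4 mm

Precipitable water is the column-integrated vapour mass per unit area: PW = (1/g) Σ q̄ Δp, with q in kg/kg and Δp in Pa (1 kg/m² of water = 1 mm).
Layer 1013–570 hPa: Δp = 443 hPa = 44300 Pa, q̄ = 0.012 kg/kg → 0.012 × 44300 / 9.8 = 54.24 mm
Layer 570–310 hPa: Δp = 260 hPa = 26000 Pa, q̄ = 0.0025 kg/kg → 0.0025 × 26000 / 9.8 = 6.63 mm
Layer 310–250 hPa: Δp = 60 hPa = 6000 Pa, q̄ = 0.00053 kg/kg → 0.00053 × 6000 / 9.8 = 0.32 mm
PW = 54.24 + 6.63 + 0.32 = 61.19 ≈ 61.2 mm.
Rainfall = ε × PW = 0.66 × 61.2 = 40.4 mm.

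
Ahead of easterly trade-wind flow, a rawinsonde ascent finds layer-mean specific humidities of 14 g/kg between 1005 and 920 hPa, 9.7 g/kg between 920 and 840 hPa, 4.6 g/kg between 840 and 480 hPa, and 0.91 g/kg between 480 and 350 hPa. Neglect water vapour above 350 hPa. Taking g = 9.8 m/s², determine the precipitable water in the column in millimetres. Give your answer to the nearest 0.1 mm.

Precipitable water is the column-integrated vapour mass per unit area: PW = (1/g) Σ q̄ Δp, with q in kg/kg and Δp in Pa (1 kg/m² of water = 1 mm).
Layer 1005–920 hPa: Δp = 85 hPa = 8500 Pa, q̄ = 0.014 kg/kg → 0.014 × 8500 / 9.8 = 12.14 mm
Layer 920–840 hPa: Δp = 80 hPa = 8000 Pa, q̄ = 0.0097 kg/kg → 0.0097 × 8000 / 9.8 = 7.92 mm
Layer 840–480 hPa: Δp = 360 hPa = 36000 Pa, q̄ = 0.0046 kg/kg → 0.0046 × 36000 / 9.8 = 16.90 mm
Layer 480–350 hPa: Δp = 130 hPa = 13000 Pa, q̄ = 0.00091 kg/kg → 0.00091 × 13000 / 9.8 = 1.21 mm
PW = 12.14 + 7.92 + 16.90 + 1.21 = 38.17 ≈ 38.2 mm.

PW ≈ 38.2 mm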